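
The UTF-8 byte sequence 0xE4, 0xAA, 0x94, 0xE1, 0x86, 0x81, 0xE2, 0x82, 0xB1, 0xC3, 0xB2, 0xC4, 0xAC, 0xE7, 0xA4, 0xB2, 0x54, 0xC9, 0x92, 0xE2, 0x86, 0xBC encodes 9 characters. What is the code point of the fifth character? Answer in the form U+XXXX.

Offset 0: leading byte 0xE4 = 11100100 → 3-byte char #1 = E4 AA 94.
Offset 3: leading byte 0xE1 = 11100001 → 3-byte char #2 = E1 86 81.
Offset 6: leading byte 0xE2 = 11100010 → 3-byte char #3 = E2 82 B1.
Offset 9: leading byte 0xC3 = 11000011 → 2-byte char #4 = C3 B2.
Offset 11: leading byte 0xC4 = 11000100 → 2-byte char #5 = C4 AC.
Leading byte 0xC4 = 11000100 matches 110xxxxx → 2-byte sequence.
Byte 1: 0xC4 = 11000100, payload 00100 (5 bits).
Byte 2: 0xAC = 10101100 (10xxxxxx ✓), payload 101100.
Concatenate: 00100101100 = 0x12C (11 bits → U+012C).

U+012C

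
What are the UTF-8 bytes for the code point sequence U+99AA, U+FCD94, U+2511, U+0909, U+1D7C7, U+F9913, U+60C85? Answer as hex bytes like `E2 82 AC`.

E9 A6 AA F3 BC B6 94 E2 94 91 E0 A4 89 F0 9D 9F 87 F3 B9 A4 93 F1 A0 B2 85

U+99AA: 3-byte form → E9 A6 AA.
U+FCD94: 4-byte form → F3 BC B6 94.
U+2511: 3-byte form → E2 94 91.
U+0909: 3-byte form → E0 A4 89.
U+1D7C7: 4-byte form → F0 9D 9F 87.
U+F9913: 4-byte form → F3 B9 A4 93.
U+60C85: 4-byte form → F1 A0 B2 85.
Concatenated (25 bytes): E9 A6 AA F3 BC B6 94 E2 94 91 E0 A4 89 F0 9D 9F 87 F3 B9 A4 93 F1 A0 B2 85.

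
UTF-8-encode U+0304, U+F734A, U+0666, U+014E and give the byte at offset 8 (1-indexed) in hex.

0xA6

1-indexed offset 8 is 0-indexed offset 7.
U+0304 → 2-byte form CC 84 at offsets 0–1.
U+F734A → 4-byte form F3 B7 8D 8A at offsets 2–5.
U+0666 → 2-byte form D9 A6 at offsets 6–7.
Offset 7 falls in char 3's range; it's byte 2 of D9 A6 = 0xA6.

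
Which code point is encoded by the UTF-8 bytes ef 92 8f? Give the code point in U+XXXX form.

Leading byte 0xEF = 11101111 matches 1110xxxx → 3-byte sequence.
Byte 1: 0xEF = 11101111, payload 1111 (4 bits).
Byte 2: 0x92 = 10010010 (10xxxxxx ✓), payload 010010.
Byte 3: 0x8F = 10001111 (10xxxxxx ✓), payload 001111.
Concatenate: 1111010010001111 = 0xF48F (16 bits → U+F48F).

U+F48F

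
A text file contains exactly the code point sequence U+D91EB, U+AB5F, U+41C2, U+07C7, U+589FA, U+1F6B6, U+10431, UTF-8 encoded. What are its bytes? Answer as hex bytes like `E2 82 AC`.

F3 99 87 AB EA AD 9F E4 87 82 DF 87 F1 98 A7 BA F0 9F 9A B6 F0 90 90 B1

U+D91EB: 4-byte form → F3 99 87 AB.
U+AB5F: 3-byte form → EA AD 9F.
U+41C2: 3-byte form → E4 87 82.
U+07C7: 2-byte form → DF 87.
U+589FA: 4-byte form → F1 98 A7 BA.
U+1F6B6: 4-byte form → F0 9F 9A B6.
U+10431: 4-byte form → F0 90 90 B1.
Concatenated (24 bytes): F3 99 87 AB EA AD 9F E4 87 82 DF 87 F1 98 A7 BA F0 9F 9A B6 F0 90 90 B1.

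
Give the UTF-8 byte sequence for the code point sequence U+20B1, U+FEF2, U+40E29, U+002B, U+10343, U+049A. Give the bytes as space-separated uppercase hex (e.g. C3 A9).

E2 82 B1 EF BB B2 F1 80 B8 A9 2B F0 90 8D 83 D2 9A

U+20B1: 3-byte form → E2 82 B1.
U+FEF2: 3-byte form → EF BB B2.
U+40E29: 4-byte form → F1 80 B8 A9.
U+002B: 1-byte form → 2B.
U+10343: 4-byte form → F0 90 8D 83.
U+049A: 2-byte form → D2 9A.
Concatenated (17 bytes): E2 82 B1 EF BB B2 F1 80 B8 A9 2B F0 90 8D 83 D2 9A.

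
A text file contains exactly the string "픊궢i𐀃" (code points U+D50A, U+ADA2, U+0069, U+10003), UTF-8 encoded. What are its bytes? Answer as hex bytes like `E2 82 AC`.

ED 94 8A EA B6 A2 69 F0 90 80 83

U+D50A: 3-byte form → ED 94 8A.
U+ADA2: 3-byte form → EA B6 A2.
U+0069: 1-byte form → 69.
U+10003: 4-byte form → F0 90 80 83.
Concatenated (11 bytes): ED 94 8A EA B6 A2 69 F0 90 80 83.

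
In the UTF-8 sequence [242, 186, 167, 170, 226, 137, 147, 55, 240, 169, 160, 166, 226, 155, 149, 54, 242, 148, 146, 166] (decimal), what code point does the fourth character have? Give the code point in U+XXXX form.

U+29826

Offset 0: leading byte 0xF2 = 11110010 → 4-byte char #1 = F2 BA A7 AA.
Offset 4: leading byte 0xE2 = 11100010 → 3-byte char #2 = E2 89 93.
Offset 7: leading byte 0x37 = 00110111 → 1-byte char #3 = 37.
Offset 8: leading byte 0xF0 = 11110000 → 4-byte char #4 = F0 A9 A0 A6.
Leading byte 0xF0 = 11110000 matches 11110xxx → 4-byte sequence.
Byte 1: 0xF0 = 11110000, payload 000 (3 bits).
Byte 2: 0xA9 = 10101001 (10xxxxxx ✓), payload 101001.
Byte 3: 0xA0 = 10100000 (10xxxxxx ✓), payload 100000.
Byte 4: 0xA6 = 10100110 (10xxxxxx ✓), payload 100110.
Concatenate: 000101001100000100110 = 0x29826 (21 bits → U+29826).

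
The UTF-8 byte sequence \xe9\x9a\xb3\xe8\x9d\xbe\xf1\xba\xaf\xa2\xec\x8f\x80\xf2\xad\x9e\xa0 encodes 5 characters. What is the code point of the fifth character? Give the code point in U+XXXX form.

U+AD7A0

Offset 0: leading byte 0xE9 = 11101001 → 3-byte char #1 = E9 9A B3.
Offset 3: leading byte 0xE8 = 11101000 → 3-byte char #2 = E8 9D BE.
Offset 6: leading byte 0xF1 = 11110001 → 4-byte char #3 = F1 BA AF A2.
Offset 10: leading byte 0xEC = 11101100 → 3-byte char #4 = EC 8F 80.
Offset 13: leading byte 0xF2 = 11110010 → 4-byte char #5 = F2 AD 9E A0.
Leading byte 0xF2 = 11110010 matches 11110xxx → 4-byte sequence.
Byte 1: 0xF2 = 11110010, payload 010 (3 bits).
Byte 2: 0xAD = 10101101 (10xxxxxx ✓), payload 101101.
Byte 3: 0x9E = 10011110 (10xxxxxx ✓), payload 011110.
Byte 4: 0xA0 = 10100000 (10xxxxxx ✓), payload 100000.
Concatenate: 010101101011110100000 = 0xAD7A0 (21 bits → U+AD7A0).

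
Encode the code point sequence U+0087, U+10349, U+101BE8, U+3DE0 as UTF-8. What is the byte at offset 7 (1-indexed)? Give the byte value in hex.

1-indexed offset 7 is 0-indexed offset 6.
U+0087 → 2-byte form C2 87 at offsets 0–1.
U+10349 → 4-byte form F0 90 8D 89 at offsets 2–5.
U+101BE8 → 4-byte form F4 81 AF A8 at offsets 6–9.
Offset 6 falls in char 3's range; it's byte 1 of F4 81 AF A8 = 0xF4.

0xF4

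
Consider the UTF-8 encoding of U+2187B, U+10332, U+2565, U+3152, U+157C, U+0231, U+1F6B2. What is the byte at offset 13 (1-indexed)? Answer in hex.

0x85

1-indexed offset 13 is 0-indexed offset 12.
U+2187B → 4-byte form F0 A1 A1 BB at offsets 0–3.
U+10332 → 4-byte form F0 90 8C B2 at offsets 4–7.
U+2565 → 3-byte form E2 95 A5 at offsets 8–10.
U+3152 → 3-byte form E3 85 92 at offsets 11–13.
Offset 12 falls in char 4's range; it's byte 2 of E3 85 92 = 0x85.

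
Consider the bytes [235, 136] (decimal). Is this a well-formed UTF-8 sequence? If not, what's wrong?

Leading byte 0xEB = 11101011 → 3-byte form, but only 2 bytes are present.

invalid (sequence truncated)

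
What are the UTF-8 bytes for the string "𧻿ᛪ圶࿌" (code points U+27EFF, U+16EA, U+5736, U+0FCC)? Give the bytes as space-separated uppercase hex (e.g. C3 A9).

U+27EFF: 4-byte form → F0 A7 BB BF.
U+16EA: 3-byte form → E1 9B AA.
U+5736: 3-byte form → E5 9C B6.
U+0FCC: 3-byte form → E0 BF 8C.
Concatenated (13 bytes): F0 A7 BB BF E1 9B AA E5 9C B6 E0 BF 8C.

F0 A7 BB BF E1 9B AA E5 9C B6 E0 BF 8C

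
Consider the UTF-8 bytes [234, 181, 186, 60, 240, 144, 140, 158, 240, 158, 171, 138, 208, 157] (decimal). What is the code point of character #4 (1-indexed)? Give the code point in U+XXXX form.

U+1EACA

Offset 0: leading byte 0xEA = 11101010 → 3-byte char #1 = EA B5 BA.
Offset 3: leading byte 0x3C = 00111100 → 1-byte char #2 = 3C.
Offset 4: leading byte 0xF0 = 11110000 → 4-byte char #3 = F0 90 8C 9E.
Offset 8: leading byte 0xF0 = 11110000 → 4-byte char #4 = F0 9E AB 8A.
Leading byte 0xF0 = 11110000 matches 11110xxx → 4-byte sequence.
Byte 1: 0xF0 = 11110000, payload 000 (3 bits).
Byte 2: 0x9E = 10011110 (10xxxxxx ✓), payload 011110.
Byte 3: 0xAB = 10101011 (10xxxxxx ✓), payload 101011.
Byte 4: 0x8A = 10001010 (10xxxxxx ✓), payload 001010.
Concatenate: 000011110101011001010 = 0x1EACA (21 bits → U+1EACA).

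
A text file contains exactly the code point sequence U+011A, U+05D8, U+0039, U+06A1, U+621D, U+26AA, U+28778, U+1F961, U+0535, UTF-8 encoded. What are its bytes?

C4 9A D7 98 39 DA A1 E6 88 9D E2 9A AA F0 A8 9D B8 F0 9F A5 A1 D4 B5

U+011A: 2-byte form → C4 9A.
U+05D8: 2-byte form → D7 98.
U+0039: 1-byte form → 39.
U+06A1: 2-byte form → DA A1.
U+621D: 3-byte form → E6 88 9D.
U+26AA: 3-byte form → E2 9A AA.
U+28778: 4-byte form → F0 A8 9D B8.
U+1F961: 4-byte form → F0 9F A5 A1.
U+0535: 2-byte form → D4 B5.
Concatenated (23 bytes): C4 9A D7 98 39 DA A1 E6 88 9D E2 9A AA F0 A8 9D B8 F0 9F A5 A1 D4 B5.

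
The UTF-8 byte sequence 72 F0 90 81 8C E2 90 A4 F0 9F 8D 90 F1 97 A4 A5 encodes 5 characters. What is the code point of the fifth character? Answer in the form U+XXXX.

Offset 0: leading byte 0x72 = 01110010 → 1-byte char #1 = 72.
Offset 1: leading byte 0xF0 = 11110000 → 4-byte char #2 = F0 90 81 8C.
Offset 5: leading byte 0xE2 = 11100010 → 3-byte char #3 = E2 90 A4.
Offset 8: leading byte 0xF0 = 11110000 → 4-byte char #4 = F0 9F 8D 90.
Offset 12: leading byte 0xF1 = 11110001 → 4-byte char #5 = F1 97 A4 A5.
Leading byte 0xF1 = 11110001 matches 11110xxx → 4-byte sequence.
Byte 1: 0xF1 = 11110001, payload 001 (3 bits).
Byte 2: 0x97 = 10010111 (10xxxxxx ✓), payload 010111.
Byte 3: 0xA4 = 10100100 (10xxxxxx ✓), payload 100100.
Byte 4: 0xA5 = 10100101 (10xxxxxx ✓), payload 100101.
Concatenate: 001010111100100100101 = 0x57925 (21 bits → U+57925).

U+57925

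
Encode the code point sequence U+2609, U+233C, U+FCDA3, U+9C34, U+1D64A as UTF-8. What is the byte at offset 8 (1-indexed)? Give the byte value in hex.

0xBC

1-indexed offset 8 is 0-indexed offset 7.
U+2609 → 3-byte form E2 98 89 at offsets 0–2.
U+233C → 3-byte form E2 8C BC at offsets 3–5.
U+FCDA3 → 4-byte form F3 BC B6 A3 at offsets 6–9.
Offset 7 falls in char 3's range; it's byte 2 of F3 BC B6 A3 = 0xBC.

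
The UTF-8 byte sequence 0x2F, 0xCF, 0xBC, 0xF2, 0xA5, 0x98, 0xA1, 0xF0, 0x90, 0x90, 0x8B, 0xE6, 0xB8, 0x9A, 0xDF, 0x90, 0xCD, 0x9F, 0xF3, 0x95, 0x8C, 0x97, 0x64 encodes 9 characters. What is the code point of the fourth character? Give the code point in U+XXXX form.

U+1040B

Offset 0: leading byte 0x2F = 00101111 → 1-byte char #1 = 2F.
Offset 1: leading byte 0xCF = 11001111 → 2-byte char #2 = CF BC.
Offset 3: leading byte 0xF2 = 11110010 → 4-byte char #3 = F2 A5 98 A1.
Offset 7: leading byte 0xF0 = 11110000 → 4-byte char #4 = F0 90 90 8B.
Leading byte 0xF0 = 11110000 matches 11110xxx → 4-byte sequence.
Byte 1: 0xF0 = 11110000, payload 000 (3 bits).
Byte 2: 0x90 = 10010000 (10xxxxxx ✓), payload 010000.
Byte 3: 0x90 = 10010000 (10xxxxxx ✓), payload 010000.
Byte 4: 0x8B = 10001011 (10xxxxxx ✓), payload 001011.
Concatenate: 000010000010000001011 = 0x1040B (21 bits → U+1040B).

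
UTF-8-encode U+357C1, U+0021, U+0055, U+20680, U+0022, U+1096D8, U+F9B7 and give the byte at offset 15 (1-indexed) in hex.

1-indexed offset 15 is 0-indexed offset 14.
U+357C1 → 4-byte form F0 B5 9F 81 at offsets 0–3.
U+0021 → 1-byte form 21 at offsets 4–4.
U+0055 → 1-byte form 55 at offsets 5–5.
U+20680 → 4-byte form F0 A0 9A 80 at offsets 6–9.
U+0022 → 1-byte form 22 at offsets 10–10.
U+1096D8 → 4-byte form F4 89 9B 98 at offsets 11–14.
Offset 14 falls in char 6's range; it's byte 4 of F4 89 9B 98 = 0x98.

0x98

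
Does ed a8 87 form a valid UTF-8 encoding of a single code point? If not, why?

Structurally a 3-byte sequence; payload = 0xDA07.
But 0xDA07 is in U+D800–U+DFFF, the surrogate range. Surrogates are not Unicode scalar values and are forbidden in UTF-8.

invalid (encodes a surrogate (U+D800–U+DFFF))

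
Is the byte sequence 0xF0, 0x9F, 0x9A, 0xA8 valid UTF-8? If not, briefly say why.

Leading byte 0xF0 = 11110000 → 4-byte form.
Continuation bytes 0x9F=10011111, 0x9A=10011010, 0xA8=10101000 all match 10xxxxxx.
Decoded value 0x1F6A8 is ≥ 0x10000 (shortest form) and not a surrogate.

valid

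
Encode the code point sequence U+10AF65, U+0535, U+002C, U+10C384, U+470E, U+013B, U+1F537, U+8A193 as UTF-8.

F4 8A BD A5 D4 B5 2C F4 8C 8E 84 E4 9C 8E C4 BB F0 9F 94 B7 F2 8A 86 93

U+10AF65: 4-byte form → F4 8A BD A5.
U+0535: 2-byte form → D4 B5.
U+002C: 1-byte form → 2C.
U+10C384: 4-byte form → F4 8C 8E 84.
U+470E: 3-byte form → E4 9C 8E.
U+013B: 2-byte form → C4 BB.
U+1F537: 4-byte form → F0 9F 94 B7.
U+8A193: 4-byte form → F2 8A 86 93.
Concatenated (24 bytes): F4 8A BD A5 D4 B5 2C F4 8C 8E 84 E4 9C 8E C4 BB F0 9F 94 B7 F2 8A 86 93.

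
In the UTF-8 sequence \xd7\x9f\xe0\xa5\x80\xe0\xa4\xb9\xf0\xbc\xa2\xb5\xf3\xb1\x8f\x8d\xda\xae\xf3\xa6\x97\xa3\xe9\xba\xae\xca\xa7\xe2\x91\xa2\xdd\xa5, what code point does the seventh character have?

Offset 0: leading byte 0xD7 = 11010111 → 2-byte char #1 = D7 9F.
Offset 2: leading byte 0xE0 = 11100000 → 3-byte char #2 = E0 A5 80.
Offset 5: leading byte 0xE0 = 11100000 → 3-byte char #3 = E0 A4 B9.
Offset 8: leading byte 0xF0 = 11110000 → 4-byte char #4 = F0 BC A2 B5.
Offset 12: leading byte 0xF3 = 11110011 → 4-byte char #5 = F3 B1 8F 8D.
Offset 16: leading byte 0xDA = 11011010 → 2-byte char #6 = DA AE.
Offset 18: leading byte 0xF3 = 11110011 → 4-byte char #7 = F3 A6 97 A3.
Leading byte 0xF3 = 11110011 matches 11110xxx → 4-byte sequence.
Byte 1: 0xF3 = 11110011, payload 011 (3 bits).
Byte 2: 0xA6 = 10100110 (10xxxxxx ✓), payload 100110.
Byte 3: 0x97 = 10010111 (10xxxxxx ✓), payload 010111.
Byte 4: 0xA3 = 10100011 (10xxxxxx ✓), payload 100011.
Concatenate: 011100110010111100011 = 0xE65E3 (21 bits → U+E65E3).

U+E65E3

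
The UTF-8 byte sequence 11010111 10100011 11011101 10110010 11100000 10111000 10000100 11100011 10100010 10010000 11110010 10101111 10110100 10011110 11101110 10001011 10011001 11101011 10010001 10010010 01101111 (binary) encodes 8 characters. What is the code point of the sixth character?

U+E2D9

Offset 0: leading byte 0xD7 = 11010111 → 2-byte char #1 = D7 A3.
Offset 2: leading byte 0xDD = 11011101 → 2-byte char #2 = DD B2.
Offset 4: leading byte 0xE0 = 11100000 → 3-byte char #3 = E0 B8 84.
Offset 7: leading byte 0xE3 = 11100011 → 3-byte char #4 = E3 A2 90.
Offset 10: leading byte 0xF2 = 11110010 → 4-byte char #5 = F2 AF B4 9E.
Offset 14: leading byte 0xEE = 11101110 → 3-byte char #6 = EE 8B 99.
Leading byte 0xEE = 11101110 matches 1110xxxx → 3-byte sequence.
Byte 1: 0xEE = 11101110, payload 1110 (4 bits).
Byte 2: 0x8B = 10001011 (10xxxxxx ✓), payload 001011.
Byte 3: 0x99 = 10011001 (10xxxxxx ✓), payload 011001.
Concatenate: 1110001011011001 = 0xE2D9 (16 bits → U+E2D9).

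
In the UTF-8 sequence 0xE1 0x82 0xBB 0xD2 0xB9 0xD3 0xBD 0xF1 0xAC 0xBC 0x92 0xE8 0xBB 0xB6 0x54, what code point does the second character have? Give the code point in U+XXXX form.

U+04B9

Offset 0: leading byte 0xE1 = 11100001 → 3-byte char #1 = E1 82 BB.
Offset 3: leading byte 0xD2 = 11010010 → 2-byte char #2 = D2 B9.
Leading byte 0xD2 = 11010010 matches 110xxxxx → 2-byte sequence.
Byte 1: 0xD2 = 11010010, payload 10010 (5 bits).
Byte 2: 0xB9 = 10111001 (10xxxxxx ✓), payload 111001.
Concatenate: 10010111001 = 0x4B9 (11 bits → U+04B9).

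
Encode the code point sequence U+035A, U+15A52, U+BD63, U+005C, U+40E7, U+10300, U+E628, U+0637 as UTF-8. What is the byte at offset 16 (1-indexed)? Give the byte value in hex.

0x8C

1-indexed offset 16 is 0-indexed offset 15.
U+035A → 2-byte form CD 9A at offsets 0–1.
U+15A52 → 4-byte form F0 95 A9 92 at offsets 2–5.
U+BD63 → 3-byte form EB B5 A3 at offsets 6–8.
U+005C → 1-byte form 5C at offsets 9–9.
U+40E7 → 3-byte form E4 83 A7 at offsets 10–12.
U+10300 → 4-byte form F0 90 8C 80 at offsets 13–16.
Offset 15 falls in char 6's range; it's byte 3 of F0 90 8C 80 = 0x8C.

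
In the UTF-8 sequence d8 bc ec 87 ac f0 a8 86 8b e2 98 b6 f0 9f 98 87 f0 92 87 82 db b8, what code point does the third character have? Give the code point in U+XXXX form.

U+2818B

Offset 0: leading byte 0xD8 = 11011000 → 2-byte char #1 = D8 BC.
Offset 2: leading byte 0xEC = 11101100 → 3-byte char #2 = EC 87 AC.
Offset 5: leading byte 0xF0 = 11110000 → 4-byte char #3 = F0 A8 86 8B.
Leading byte 0xF0 = 11110000 matches 11110xxx → 4-byte sequence.
Byte 1: 0xF0 = 11110000, payload 000 (3 bits).
Byte 2: 0xA8 = 10101000 (10xxxxxx ✓), payload 101000.
Byte 3: 0x86 = 10000110 (10xxxxxx ✓), payload 000110.
Byte 4: 0x8B = 10001011 (10xxxxxx ✓), payload 001011.
Concatenate: 000101000000110001011 = 0x2818B (21 bits → U+2818B).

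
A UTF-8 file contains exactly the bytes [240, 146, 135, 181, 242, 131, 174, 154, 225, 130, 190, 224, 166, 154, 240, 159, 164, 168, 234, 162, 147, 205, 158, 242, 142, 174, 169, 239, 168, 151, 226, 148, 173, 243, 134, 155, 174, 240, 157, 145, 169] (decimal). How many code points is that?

12

Byte at offset 0: 0xF0 = 11110000 → 4-byte char (#1). Advance 4.
Byte at offset 4: 0xF2 = 11110010 → 4-byte char (#2). Advance 4.
Byte at offset 8: 0xE1 = 11100001 → 3-byte char (#3). Advance 3.
Byte at offset 11: 0xE0 = 11100000 → 3-byte char (#4). Advance 3.
Byte at offset 14: 0xF0 = 11110000 → 4-byte char (#5). Advance 4.
Byte at offset 18: 0xEA = 11101010 → 3-byte char (#6). Advance 3.
Byte at offset 21: 0xCD = 11001101 → 2-byte char (#7). Advance 2.
Byte at offset 23: 0xF2 = 11110010 → 4-byte char (#8). Advance 4.
Byte at offset 27: 0xEF = 11101111 → 3-byte char (#9). Advance 3.
Byte at offset 30: 0xE2 = 11100010 → 3-byte char (#10). Advance 3.
Byte at offset 33: 0xF3 = 11110011 → 4-byte char (#11). Advance 4.
Byte at offset 37: 0xF0 = 11110000 → 4-byte char (#12). Advance 4.
Reached end at offset 41 after 12 code points.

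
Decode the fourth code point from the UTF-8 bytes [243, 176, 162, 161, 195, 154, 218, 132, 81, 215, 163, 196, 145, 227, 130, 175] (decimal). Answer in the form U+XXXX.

U+0051

Offset 0: leading byte 0xF3 = 11110011 → 4-byte char #1 = F3 B0 A2 A1.
Offset 4: leading byte 0xC3 = 11000011 → 2-byte char #2 = C3 9A.
Offset 6: leading byte 0xDA = 11011010 → 2-byte char #3 = DA 84.
Offset 8: leading byte 0x51 = 01010001 → 1-byte char #4 = 51.
Leading byte 0x51 = 01010001 matches 0xxxxxxx → 1-byte sequence.
Byte 1: 0x51 = 01010001, payload 1010001 (7 bits).
Concatenate: 1010001 = 0x51 (7 bits → U+0051).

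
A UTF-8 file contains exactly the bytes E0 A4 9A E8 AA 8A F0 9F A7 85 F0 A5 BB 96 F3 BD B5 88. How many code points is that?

Byte at offset 0: 0xE0 = 11100000 → 3-byte char (#1). Advance 3.
Byte at offset 3: 0xE8 = 11101000 → 3-byte char (#2). Advance 3.
Byte at offset 6: 0xF0 = 11110000 → 4-byte char (#3). Advance 4.
Byte at offset 10: 0xF0 = 11110000 → 4-byte char (#4). Advance 4.
Byte at offset 14: 0xF3 = 11110011 → 4-byte char (#5). Advance 4.
Reached end at offset 18 after 5 code points.

5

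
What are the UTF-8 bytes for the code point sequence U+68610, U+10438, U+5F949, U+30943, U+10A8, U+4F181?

U+68610: 4-byte form → F1 A8 98 90.
U+10438: 4-byte form → F0 90 90 B8.
U+5F949: 4-byte form → F1 9F A5 89.
U+30943: 4-byte form → F0 B0 A5 83.
U+10A8: 3-byte form → E1 82 A8.
U+4F181: 4-byte form → F1 8F 86 81.
Concatenated (23 bytes): F1 A8 98 90 F0 90 90 B8 F1 9F A5 89 F0 B0 A5 83 E1 82 A8 F1 8F 86 81.

F1 A8 98 90 F0 90 90 B8 F1 9F A5 89 F0 B0 A5 83 E1 82 A8 F1 8F 86 81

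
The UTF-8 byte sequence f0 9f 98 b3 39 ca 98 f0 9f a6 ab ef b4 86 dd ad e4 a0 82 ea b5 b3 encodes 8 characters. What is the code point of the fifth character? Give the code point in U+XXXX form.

Offset 0: leading byte 0xF0 = 11110000 → 4-byte char #1 = F0 9F 98 B3.
Offset 4: leading byte 0x39 = 00111001 → 1-byte char #2 = 39.
Offset 5: leading byte 0xCA = 11001010 → 2-byte char #3 = CA 98.
Offset 7: leading byte 0xF0 = 11110000 → 4-byte char #4 = F0 9F A6 AB.
Offset 11: leading byte 0xEF = 11101111 → 3-byte char #5 = EF B4 86.
Leading byte 0xEF = 11101111 matches 1110xxxx → 3-byte sequence.
Byte 1: 0xEF = 11101111, payload 1111 (4 bits).
Byte 2: 0xB4 = 10110100 (10xxxxxx ✓), payload 110100.
Byte 3: 0x86 = 10000110 (10xxxxxx ✓), payload 000110.
Concatenate: 1111110100000110 = 0xFD06 (16 bits → U+FD06).

U+FD06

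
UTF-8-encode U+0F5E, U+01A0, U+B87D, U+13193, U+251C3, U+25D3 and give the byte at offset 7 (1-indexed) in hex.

0xA1

1-indexed offset 7 is 0-indexed offset 6.
U+0F5E → 3-byte form E0 BD 9E at offsets 0–2.
U+01A0 → 2-byte form C6 A0 at offsets 3–4.
U+B87D → 3-byte form EB A1 BD at offsets 5–7.
Offset 6 falls in char 3's range; it's byte 2 of EB A1 BD = 0xA1.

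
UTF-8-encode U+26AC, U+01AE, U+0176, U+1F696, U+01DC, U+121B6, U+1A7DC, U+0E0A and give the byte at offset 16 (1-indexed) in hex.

1-indexed offset 16 is 0-indexed offset 15.
U+26AC → 3-byte form E2 9A AC at offsets 0–2.
U+01AE → 2-byte form C6 AE at offsets 3–4.
U+0176 → 2-byte form C5 B6 at offsets 5–6.
U+1F696 → 4-byte form F0 9F 9A 96 at offsets 7–10.
U+01DC → 2-byte form C7 9C at offsets 11–12.
U+121B6 → 4-byte form F0 92 86 B6 at offsets 13–16.
Offset 15 falls in char 6's range; it's byte 3 of F0 92 86 B6 = 0x86.

0x86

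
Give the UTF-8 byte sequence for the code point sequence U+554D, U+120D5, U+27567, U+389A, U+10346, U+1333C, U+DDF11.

E5 95 8D F0 92 83 95 F0 A7 95 A7 E3 A2 9A F0 90 8D 86 F0 93 8C BC F3 9D BC 91

U+554D: 3-byte form → E5 95 8D.
U+120D5: 4-byte form → F0 92 83 95.
U+27567: 4-byte form → F0 A7 95 A7.
U+389A: 3-byte form → E3 A2 9A.
U+10346: 4-byte form → F0 90 8D 86.
U+1333C: 4-byte form → F0 93 8C BC.
U+DDF11: 4-byte form → F3 9D BC 91.
Concatenated (26 bytes): E5 95 8D F0 92 83 95 F0 A7 95 A7 E3 A2 9A F0 90 8D 86 F0 93 8C BC F3 9D BC 91.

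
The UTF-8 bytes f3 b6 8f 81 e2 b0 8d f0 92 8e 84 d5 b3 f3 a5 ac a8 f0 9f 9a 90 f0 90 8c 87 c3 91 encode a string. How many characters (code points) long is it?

8

Byte at offset 0: 0xF3 = 11110011 → 4-byte char (#1). Advance 4.
Byte at offset 4: 0xE2 = 11100010 → 3-byte char (#2). Advance 3.
Byte at offset 7: 0xF0 = 11110000 → 4-byte char (#3). Advance 4.
Byte at offset 11: 0xD5 = 11010101 → 2-byte char (#4). Advance 2.
Byte at offset 13: 0xF3 = 11110011 → 4-byte char (#5). Advance 4.
Byte at offset 17: 0xF0 = 11110000 → 4-byte char (#6). Advance 4.
Byte at offset 21: 0xF0 = 11110000 → 4-byte char (#7). Advance 4.
Byte at offset 25: 0xC3 = 11000011 → 2-byte char (#8). Advance 2.
Reached end at offset 27 after 8 code points.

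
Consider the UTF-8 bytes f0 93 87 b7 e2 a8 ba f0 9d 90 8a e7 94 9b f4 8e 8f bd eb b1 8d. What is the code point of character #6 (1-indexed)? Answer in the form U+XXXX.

Offset 0: leading byte 0xF0 = 11110000 → 4-byte char #1 = F0 93 87 B7.
Offset 4: leading byte 0xE2 = 11100010 → 3-byte char #2 = E2 A8 BA.
Offset 7: leading byte 0xF0 = 11110000 → 4-byte char #3 = F0 9D 90 8A.
Offset 11: leading byte 0xE7 = 11100111 → 3-byte char #4 = E7 94 9B.
Offset 14: leading byte 0xF4 = 11110100 → 4-byte char #5 = F4 8E 8F BD.
Offset 18: leading byte 0xEB = 11101011 → 3-byte char #6 = EB B1 8D.
Leading byte 0xEB = 11101011 matches 1110xxxx → 3-byte sequence.
Byte 1: 0xEB = 11101011, payload 1011 (4 bits).
Byte 2: 0xB1 = 10110001 (10xxxxxx ✓), payload 110001.
Byte 3: 0x8D = 10001101 (10xxxxxx ✓), payload 001101.
Concatenate: 1011110001001101 = 0xBC4D (16 bits → U+BC4D).

U+BC4D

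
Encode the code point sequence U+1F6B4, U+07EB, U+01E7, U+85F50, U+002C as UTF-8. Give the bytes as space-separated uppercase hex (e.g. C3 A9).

U+1F6B4: 4-byte form → F0 9F 9A B4.
U+07EB: 2-byte form → DF AB.
U+01E7: 2-byte form → C7 A7.
U+85F50: 4-byte form → F2 85 BD 90.
U+002C: 1-byte form → 2C.
Concatenated (13 bytes): F0 9F 9A B4 DF AB C7 A7 F2 85 BD 90 2C.

F0 9F 9A B4 DF AB C7 A7 F2 85 BD 90 2C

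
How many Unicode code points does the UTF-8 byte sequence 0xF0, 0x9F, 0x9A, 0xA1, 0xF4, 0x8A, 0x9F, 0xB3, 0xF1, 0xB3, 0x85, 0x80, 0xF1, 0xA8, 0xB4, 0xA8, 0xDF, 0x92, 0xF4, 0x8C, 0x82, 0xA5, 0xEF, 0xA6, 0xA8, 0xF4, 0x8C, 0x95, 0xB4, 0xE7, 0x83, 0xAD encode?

Byte at offset 0: 0xF0 = 11110000 → 4-byte char (#1). Advance 4.
Byte at offset 4: 0xF4 = 11110100 → 4-byte char (#2). Advance 4.
Byte at offset 8: 0xF1 = 11110001 → 4-byte char (#3). Advance 4.
Byte at offset 12: 0xF1 = 11110001 → 4-byte char (#4). Advance 4.
Byte at offset 16: 0xDF = 11011111 → 2-byte char (#5). Advance 2.
Byte at offset 18: 0xF4 = 11110100 → 4-byte char (#6). Advance 4.
Byte at offset 22: 0xEF = 11101111 → 3-byte char (#7). Advance 3.
Byte at offset 25: 0xF4 = 11110100 → 4-byte char (#8). Advance 4.
Byte at offset 29: 0xE7 = 11100111 → 3-byte char (#9). Advance 3.
Reached end at offset 32 after 9 code points.

9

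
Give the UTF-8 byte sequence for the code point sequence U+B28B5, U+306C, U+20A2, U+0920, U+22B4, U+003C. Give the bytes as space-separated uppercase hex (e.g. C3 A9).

F2 B2 A2 B5 E3 81 AC E2 82 A2 E0 A4 A0 E2 8A B4 3C

U+B28B5: 4-byte form → F2 B2 A2 B5.
U+306C: 3-byte form → E3 81 AC.
U+20A2: 3-byte form → E2 82 A2.
U+0920: 3-byte form → E0 A4 A0.
U+22B4: 3-byte form → E2 8A B4.
U+003C: 1-byte form → 3C.
Concatenated (17 bytes): F2 B2 A2 B5 E3 81 AC E2 82 A2 E0 A4 A0 E2 8A B4 3C.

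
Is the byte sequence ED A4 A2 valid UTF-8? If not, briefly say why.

invalid (encodes a surrogate (U+D800–U+DFFF))

Structurally a 3-byte sequence; payload = 0xD922.
But 0xD922 is in U+D800–U+DFFF, the surrogate range. Surrogates are not Unicode scalar values and are forbidden in UTF-8.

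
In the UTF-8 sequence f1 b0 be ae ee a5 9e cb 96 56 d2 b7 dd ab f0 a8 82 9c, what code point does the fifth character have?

U+04B7

Offset 0: leading byte 0xF1 = 11110001 → 4-byte char #1 = F1 B0 BE AE.
Offset 4: leading byte 0xEE = 11101110 → 3-byte char #2 = EE A5 9E.
Offset 7: leading byte 0xCB = 11001011 → 2-byte char #3 = CB 96.
Offset 9: leading byte 0x56 = 01010110 → 1-byte char #4 = 56.
Offset 10: leading byte 0xD2 = 11010010 → 2-byte char #5 = D2 B7.
Leading byte 0xD2 = 11010010 matches 110xxxxx → 2-byte sequence.
Byte 1: 0xD2 = 11010010, payload 10010 (5 bits).
Byte 2: 0xB7 = 10110111 (10xxxxxx ✓), payload 110111.
Concatenate: 10010110111 = 0x4B7 (11 bits → U+04B7).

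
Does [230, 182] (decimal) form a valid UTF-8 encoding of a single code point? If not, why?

Leading byte 0xE6 = 11100110 → 3-byte form, but only 2 bytes are present.

invalid (sequence truncated)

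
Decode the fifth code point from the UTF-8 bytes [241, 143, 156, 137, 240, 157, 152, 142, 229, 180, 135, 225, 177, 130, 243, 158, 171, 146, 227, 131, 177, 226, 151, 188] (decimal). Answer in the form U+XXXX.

Offset 0: leading byte 0xF1 = 11110001 → 4-byte char #1 = F1 8F 9C 89.
Offset 4: leading byte 0xF0 = 11110000 → 4-byte char #2 = F0 9D 98 8E.
Offset 8: leading byte 0xE5 = 11100101 → 3-byte char #3 = E5 B4 87.
Offset 11: leading byte 0xE1 = 11100001 → 3-byte char #4 = E1 B1 82.
Offset 14: leading byte 0xF3 = 11110011 → 4-byte char #5 = F3 9E AB 92.
Leading byte 0xF3 = 11110011 matches 11110xxx → 4-byte sequence.
Byte 1: 0xF3 = 11110011, payload 011 (3 bits).
Byte 2: 0x9E = 10011110 (10xxxxxx ✓), payload 011110.
Byte 3: 0xAB = 10101011 (10xxxxxx ✓), payload 101011.
Byte 4: 0x92 = 10010010 (10xxxxxx ✓), payload 010010.
Concatenate: 011011110101011010010 = 0xDEAD2 (21 bits → U+DEAD2).

U+DEAD2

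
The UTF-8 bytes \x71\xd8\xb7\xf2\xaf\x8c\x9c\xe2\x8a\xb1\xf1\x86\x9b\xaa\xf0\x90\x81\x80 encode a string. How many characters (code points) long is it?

6

Byte at offset 0: 0x71 = 01110001 → 1-byte char (#1). Advance 1.
Byte at offset 1: 0xD8 = 11011000 → 2-byte char (#2). Advance 2.
Byte at offset 3: 0xF2 = 11110010 → 4-byte char (#3). Advance 4.
Byte at offset 7: 0xE2 = 11100010 → 3-byte char (#4). Advance 3.
Byte at offset 10: 0xF1 = 11110001 → 4-byte char (#5). Advance 4.
Byte at offset 14: 0xF0 = 11110000 → 4-byte char (#6). Advance 4.
Reached end at offset 18 after 6 code points.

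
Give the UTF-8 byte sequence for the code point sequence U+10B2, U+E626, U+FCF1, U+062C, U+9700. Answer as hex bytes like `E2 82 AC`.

E1 82 B2 EE 98 A6 EF B3 B1 D8 AC E9 9C 80

U+10B2: 3-byte form → E1 82 B2.
U+E626: 3-byte form → EE 98 A6.
U+FCF1: 3-byte form → EF B3 B1.
U+062C: 2-byte form → D8 AC.
U+9700: 3-byte form → E9 9C 80.
Concatenated (14 bytes): E1 82 B2 EE 98 A6 EF B3 B1 D8 AC E9 9C 80.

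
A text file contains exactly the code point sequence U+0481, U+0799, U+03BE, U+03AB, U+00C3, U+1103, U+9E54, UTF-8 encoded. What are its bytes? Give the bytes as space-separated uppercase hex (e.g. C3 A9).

U+0481: 2-byte form → D2 81.
U+0799: 2-byte form → DE 99.
U+03BE: 2-byte form → CE BE.
U+03AB: 2-byte form → CE AB.
U+00C3: 2-byte form → C3 83.
U+1103: 3-byte form → E1 84 83.
U+9E54: 3-byte form → E9 B9 94.
Concatenated (16 bytes): D2 81 DE 99 CE BE CE AB C3 83 E1 84 83 E9 B9 94.

D2 81 DE 99 CE BE CE AB C3 83 E1 84 83 E9 B9 94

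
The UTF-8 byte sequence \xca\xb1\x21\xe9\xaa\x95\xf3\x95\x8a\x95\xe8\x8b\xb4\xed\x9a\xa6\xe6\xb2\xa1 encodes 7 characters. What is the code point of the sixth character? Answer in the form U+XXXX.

Offset 0: leading byte 0xCA = 11001010 → 2-byte char #1 = CA B1.
Offset 2: leading byte 0x21 = 00100001 → 1-byte char #2 = 21.
Offset 3: leading byte 0xE9 = 11101001 → 3-byte char #3 = E9 AA 95.
Offset 6: leading byte 0xF3 = 11110011 → 4-byte char #4 = F3 95 8A 95.
Offset 10: leading byte 0xE8 = 11101000 → 3-byte char #5 = E8 8B B4.
Offset 13: leading byte 0xED = 11101101 → 3-byte char #6 = ED 9A A6.
Leading byte 0xED = 11101101 matches 1110xxxx → 3-byte sequence.
Byte 1: 0xED = 11101101, payload 1101 (4 bits).
Byte 2: 0x9A = 10011010 (10xxxxxx ✓), payload 011010.
Byte 3: 0xA6 = 10100110 (10xxxxxx ✓), payload 100110.
Concatenate: 1101011010100110 = 0xD6A6 (16 bits → U+D6A6).

U+D6A6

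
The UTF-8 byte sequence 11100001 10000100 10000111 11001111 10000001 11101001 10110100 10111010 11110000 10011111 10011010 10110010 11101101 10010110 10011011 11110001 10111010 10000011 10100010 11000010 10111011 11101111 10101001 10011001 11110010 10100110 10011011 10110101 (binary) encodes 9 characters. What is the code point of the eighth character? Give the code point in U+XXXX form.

Offset 0: leading byte 0xE1 = 11100001 → 3-byte char #1 = E1 84 87.
Offset 3: leading byte 0xCF = 11001111 → 2-byte char #2 = CF 81.
Offset 5: leading byte 0xE9 = 11101001 → 3-byte char #3 = E9 B4 BA.
Offset 8: leading byte 0xF0 = 11110000 → 4-byte char #4 = F0 9F 9A B2.
Offset 12: leading byte 0xED = 11101101 → 3-byte char #5 = ED 96 9B.
Offset 15: leading byte 0xF1 = 11110001 → 4-byte char #6 = F1 BA 83 A2.
Offset 19: leading byte 0xC2 = 11000010 → 2-byte char #7 = C2 BB.
Offset 21: leading byte 0xEF = 11101111 → 3-byte char #8 = EF A9 99.
Leading byte 0xEF = 11101111 matches 1110xxxx → 3-byte sequence.
Byte 1: 0xEF = 11101111, payload 1111 (4 bits).
Byte 2: 0xA9 = 10101001 (10xxxxxx ✓), payload 101001.
Byte 3: 0x99 = 10011001 (10xxxxxx ✓), payload 011001.
Concatenate: 1111101001011001 = 0xFA59 (16 bits → U+FA59).

U+FA59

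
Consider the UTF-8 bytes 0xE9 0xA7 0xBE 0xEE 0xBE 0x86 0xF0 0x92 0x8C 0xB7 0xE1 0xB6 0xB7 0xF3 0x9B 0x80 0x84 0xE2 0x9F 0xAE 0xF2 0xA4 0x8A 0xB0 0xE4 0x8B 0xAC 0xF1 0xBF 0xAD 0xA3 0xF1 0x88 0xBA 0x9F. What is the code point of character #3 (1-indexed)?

Offset 0: leading byte 0xE9 = 11101001 → 3-byte char #1 = E9 A7 BE.
Offset 3: leading byte 0xEE = 11101110 → 3-byte char #2 = EE BE 86.
Offset 6: leading byte 0xF0 = 11110000 → 4-byte char #3 = F0 92 8C B7.
Leading byte 0xF0 = 11110000 matches 11110xxx → 4-byte sequence.
Byte 1: 0xF0 = 11110000, payload 000 (3 bits).
Byte 2: 0x92 = 10010010 (10xxxxxx ✓), payload 010010.
Byte 3: 0x8C = 10001100 (10xxxxxx ✓), payload 001100.
Byte 4: 0xB7 = 10110111 (10xxxxxx ✓), payload 110111.
Concatenate: 000010010001100110111 = 0x12337 (21 bits → U+12337).

U+12337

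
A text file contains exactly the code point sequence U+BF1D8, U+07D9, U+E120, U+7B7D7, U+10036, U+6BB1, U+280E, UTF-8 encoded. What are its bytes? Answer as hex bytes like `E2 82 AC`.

U+BF1D8: 4-byte form → F2 BF 87 98.
U+07D9: 2-byte form → DF 99.
U+E120: 3-byte form → EE 84 A0.
U+7B7D7: 4-byte form → F1 BB 9F 97.
U+10036: 4-byte form → F0 90 80 B6.
U+6BB1: 3-byte form → E6 AE B1.
U+280E: 3-byte form → E2 A0 8E.
Concatenated (23 bytes): F2 BF 87 98 DF 99 EE 84 A0 F1 BB 9F 97 F0 90 80 B6 E6 AE B1 E2 A0 8E.

F2 BF 87 98 DF 99 EE 84 A0 F1 BB 9F 97 F0 90 80 B6 E6 AE B1 E2 A0 8E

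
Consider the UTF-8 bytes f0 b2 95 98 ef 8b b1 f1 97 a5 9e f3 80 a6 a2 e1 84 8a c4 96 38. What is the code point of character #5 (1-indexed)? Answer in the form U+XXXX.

Offset 0: leading byte 0xF0 = 11110000 → 4-byte char #1 = F0 B2 95 98.
Offset 4: leading byte 0xEF = 11101111 → 3-byte char #2 = EF 8B B1.
Offset 7: leading byte 0xF1 = 11110001 → 4-byte char #3 = F1 97 A5 9E.
Offset 11: leading byte 0xF3 = 11110011 → 4-byte char #4 = F3 80 A6 A2.
Offset 15: leading byte 0xE1 = 11100001 → 3-byte char #5 = E1 84 8A.
Leading byte 0xE1 = 11100001 matches 1110xxxx → 3-byte sequence.
Byte 1: 0xE1 = 11100001, payload 0001 (4 bits).
Byte 2: 0x84 = 10000100 (10xxxxxx ✓), payload 000100.
Byte 3: 0x8A = 10001010 (10xxxxxx ✓), payload 001010.
Concatenate: 0001000100001010 = 0x110A (16 bits → U+110A).

U+110A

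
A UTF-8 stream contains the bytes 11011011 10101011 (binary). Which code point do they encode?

U+06EB

Leading byte 0xDB = 11011011 matches 110xxxxx → 2-byte sequence.
Byte 1: 0xDB = 11011011, payload 11011 (5 bits).
Byte 2: 0xAB = 10101011 (10xxxxxx ✓), payload 101011.
Concatenate: 11011101011 = 0x6EB (11 bits → U+06EB).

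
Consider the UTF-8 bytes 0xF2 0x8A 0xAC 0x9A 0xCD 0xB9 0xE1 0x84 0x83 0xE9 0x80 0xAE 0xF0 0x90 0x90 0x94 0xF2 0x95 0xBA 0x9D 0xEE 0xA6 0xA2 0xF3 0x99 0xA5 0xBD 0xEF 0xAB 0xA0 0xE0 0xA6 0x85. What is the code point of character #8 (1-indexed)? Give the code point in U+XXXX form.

Offset 0: leading byte 0xF2 = 11110010 → 4-byte char #1 = F2 8A AC 9A.
Offset 4: leading byte 0xCD = 11001101 → 2-byte char #2 = CD B9.
Offset 6: leading byte 0xE1 = 11100001 → 3-byte char #3 = E1 84 83.
Offset 9: leading byte 0xE9 = 11101001 → 3-byte char #4 = E9 80 AE.
Offset 12: leading byte 0xF0 = 11110000 → 4-byte char #5 = F0 90 90 94.
Offset 16: leading byte 0xF2 = 11110010 → 4-byte char #6 = F2 95 BA 9D.
Offset 20: leading byte 0xEE = 11101110 → 3-byte char #7 = EE A6 A2.
Offset 23: leading byte 0xF3 = 11110011 → 4-byte char #8 = F3 99 A5 BD.
Leading byte 0xF3 = 11110011 matches 11110xxx → 4-byte sequence.
Byte 1: 0xF3 = 11110011, payload 011 (3 bits).
Byte 2: 0x99 = 10011001 (10xxxxxx ✓), payload 011001.
Byte 3: 0xA5 = 10100101 (10xxxxxx ✓), payload 100101.
Byte 4: 0xBD = 10111101 (10xxxxxx ✓), payload 111101.
Concatenate: 011011001100101111101 = 0xD997D (21 bits → U+D997D).

U+D997D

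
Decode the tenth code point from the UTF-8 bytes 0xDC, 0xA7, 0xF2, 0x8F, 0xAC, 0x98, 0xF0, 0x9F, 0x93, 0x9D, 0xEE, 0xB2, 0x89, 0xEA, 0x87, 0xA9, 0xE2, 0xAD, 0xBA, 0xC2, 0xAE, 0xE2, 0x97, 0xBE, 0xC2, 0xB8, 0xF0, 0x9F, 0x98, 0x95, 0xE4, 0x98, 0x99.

Offset 0: leading byte 0xDC = 11011100 → 2-byte char #1 = DC A7.
Offset 2: leading byte 0xF2 = 11110010 → 4-byte char #2 = F2 8F AC 98.
Offset 6: leading byte 0xF0 = 11110000 → 4-byte char #3 = F0 9F 93 9D.
Offset 10: leading byte 0xEE = 11101110 → 3-byte char #4 = EE B2 89.
Offset 13: leading byte 0xEA = 11101010 → 3-byte char #5 = EA 87 A9.
Offset 16: leading byte 0xE2 = 11100010 → 3-byte char #6 = E2 AD BA.
Offset 19: leading byte 0xC2 = 11000010 → 2-byte char #7 = C2 AE.
Offset 21: leading byte 0xE2 = 11100010 → 3-byte char #8 = E2 97 BE.
Offset 24: leading byte 0xC2 = 11000010 → 2-byte char #9 = C2 B8.
Offset 26: leading byte 0xF0 = 11110000 → 4-byte char #10 = F0 9F 98 95.
Leading byte 0xF0 = 11110000 matches 11110xxx → 4-byte sequence.
Byte 1: 0xF0 = 11110000, payload 000 (3 bits).
Byte 2: 0x9F = 10011111 (10xxxxxx ✓), payload 011111.
Byte 3: 0x98 = 10011000 (10xxxxxx ✓), payload 011000.
Byte 4: 0x95 = 10010101 (10xxxxxx ✓), payload 010101.
Concatenate: 000011111011000010101 = 0x1F615 (21 bits → U+1F615).

U+1F615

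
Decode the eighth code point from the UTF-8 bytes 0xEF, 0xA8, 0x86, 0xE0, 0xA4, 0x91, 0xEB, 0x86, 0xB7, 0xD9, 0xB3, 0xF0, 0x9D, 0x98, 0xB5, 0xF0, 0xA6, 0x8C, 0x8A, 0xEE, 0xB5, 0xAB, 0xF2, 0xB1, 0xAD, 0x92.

U+B1B52

Offset 0: leading byte 0xEF = 11101111 → 3-byte char #1 = EF A8 86.
Offset 3: leading byte 0xE0 = 11100000 → 3-byte char #2 = E0 A4 91.
Offset 6: leading byte 0xEB = 11101011 → 3-byte char #3 = EB 86 B7.
Offset 9: leading byte 0xD9 = 11011001 → 2-byte char #4 = D9 B3.
Offset 11: leading byte 0xF0 = 11110000 → 4-byte char #5 = F0 9D 98 B5.
Offset 15: leading byte 0xF0 = 11110000 → 4-byte char #6 = F0 A6 8C 8A.
Offset 19: leading byte 0xEE = 11101110 → 3-byte char #7 = EE B5 AB.
Offset 22: leading byte 0xF2 = 11110010 → 4-byte char #8 = F2 B1 AD 92.
Leading byte 0xF2 = 11110010 matches 11110xxx → 4-byte sequence.
Byte 1: 0xF2 = 11110010, payload 010 (3 bits).
Byte 2: 0xB1 = 10110001 (10xxxxxx ✓), payload 110001.
Byte 3: 0xAD = 10101101 (10xxxxxx ✓), payload 101101.
Byte 4: 0x92 = 10010010 (10xxxxxx ✓), payload 010010.
Concatenate: 010110001101101010010 = 0xB1B52 (21 bits → U+B1B52).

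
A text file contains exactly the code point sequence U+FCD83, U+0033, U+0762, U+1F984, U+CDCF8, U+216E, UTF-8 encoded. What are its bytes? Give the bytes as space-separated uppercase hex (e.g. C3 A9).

F3 BC B6 83 33 DD A2 F0 9F A6 84 F3 8D B3 B8 E2 85 AE

U+FCD83: 4-byte form → F3 BC B6 83.
U+0033: 1-byte form → 33.
U+0762: 2-byte form → DD A2.
U+1F984: 4-byte form → F0 9F A6 84.
U+CDCF8: 4-byte form → F3 8D B3 B8.
U+216E: 3-byte form → E2 85 AE.
Concatenated (18 bytes): F3 BC B6 83 33 DD A2 F0 9F A6 84 F3 8D B3 B8 E2 85 AE.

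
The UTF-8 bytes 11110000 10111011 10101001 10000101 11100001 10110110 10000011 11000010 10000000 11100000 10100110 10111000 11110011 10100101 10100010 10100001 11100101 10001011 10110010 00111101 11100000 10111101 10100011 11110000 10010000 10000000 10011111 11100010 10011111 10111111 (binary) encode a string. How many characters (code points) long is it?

10

Byte at offset 0: 0xF0 = 11110000 → 4-byte char (#1). Advance 4.
Byte at offset 4: 0xE1 = 11100001 → 3-byte char (#2). Advance 3.
Byte at offset 7: 0xC2 = 11000010 → 2-byte char (#3). Advance 2.
Byte at offset 9: 0xE0 = 11100000 → 3-byte char (#4). Advance 3.
Byte at offset 12: 0xF3 = 11110011 → 4-byte char (#5). Advance 4.
Byte at offset 16: 0xE5 = 11100101 → 3-byte char (#6). Advance 3.
Byte at offset 19: 0x3D = 00111101 → 1-byte char (#7). Advance 1.
Byte at offset 20: 0xE0 = 11100000 → 3-byte char (#8). Advance 3.
Byte at offset 23: 0xF0 = 11110000 → 4-byte char (#9). Advance 4.
Byte at offset 27: 0xE2 = 11100010 → 3-byte char (#10). Advance 3.
Reached end at offset 30 after 10 code points.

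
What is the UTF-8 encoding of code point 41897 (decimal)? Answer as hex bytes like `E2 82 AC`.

U+A3A9 = 0xA3A9 = 41897 decimal. In range U+0800–U+FFFF → 3-byte form: 1110xxxx 10xxxxxx 10xxxxxx.
Binary (16 bits): 1010001110101001.
Split 4+6+6: 1010 | 001110 | 101001.
Byte 1: 11101010 = 0xEA.
Byte 2: 10001110 = 0x8E.
Byte 3: 10101001 = 0xA9.

EA 8E A9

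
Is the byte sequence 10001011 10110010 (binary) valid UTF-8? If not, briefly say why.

invalid (continuation byte with no leading byte)

Byte 0x8B = 10001011 has the form 10xxxxxx — a continuation byte — but there is no preceding leading byte.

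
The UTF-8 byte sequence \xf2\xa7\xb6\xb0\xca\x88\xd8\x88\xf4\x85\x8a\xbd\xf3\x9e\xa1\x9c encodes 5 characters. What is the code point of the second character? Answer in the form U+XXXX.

Offset 0: leading byte 0xF2 = 11110010 → 4-byte char #1 = F2 A7 B6 B0.
Offset 4: leading byte 0xCA = 11001010 → 2-byte char #2 = CA 88.
Leading byte 0xCA = 11001010 matches 110xxxxx → 2-byte sequence.
Byte 1: 0xCA = 11001010, payload 01010 (5 bits).
Byte 2: 0x88 = 10001000 (10xxxxxx ✓), payload 001000.
Concatenate: 01010001000 = 0x288 (11 bits → U+0288).

U+0288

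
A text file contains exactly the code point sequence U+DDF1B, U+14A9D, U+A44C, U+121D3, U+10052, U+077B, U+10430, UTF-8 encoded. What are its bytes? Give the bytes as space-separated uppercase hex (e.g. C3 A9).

F3 9D BC 9B F0 94 AA 9D EA 91 8C F0 92 87 93 F0 90 81 92 DD BB F0 90 90 B0

U+DDF1B: 4-byte form → F3 9D BC 9B.
U+14A9D: 4-byte form → F0 94 AA 9D.
U+A44C: 3-byte form → EA 91 8C.
U+121D3: 4-byte form → F0 92 87 93.
U+10052: 4-byte form → F0 90 81 92.
U+077B: 2-byte form → DD BB.
U+10430: 4-byte form → F0 90 90 B0.
Concatenated (25 bytes): F3 9D BC 9B F0 94 AA 9D EA 91 8C F0 92 87 93 F0 90 81 92 DD BB F0 90 90 B0.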